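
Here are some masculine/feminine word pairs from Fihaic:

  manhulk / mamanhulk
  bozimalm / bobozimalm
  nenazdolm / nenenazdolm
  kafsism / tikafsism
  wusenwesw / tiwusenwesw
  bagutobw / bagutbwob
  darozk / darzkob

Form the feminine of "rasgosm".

tirasgosm

bozimalm and kafsism both end in -m yet inflect differently (bobozimalm, tikafsism), so the final letter is not what conditions the rule; the second-to-last letter is.
"rasgosm" has second-to-last letter 's'. The stems whose second-to-last letter is 's' (kafsism → tikafsism, wusenwesw → tiwusenwesw) add the prefix ti-.
The other patterns: stems whose second-to-last letter is 'l' repeat the first consonant+vowel as a prefix; stems whose second-to-last letter is 'b' or 'z' delete the last vowel and add -ob.
So rasgosm → tirasgosm.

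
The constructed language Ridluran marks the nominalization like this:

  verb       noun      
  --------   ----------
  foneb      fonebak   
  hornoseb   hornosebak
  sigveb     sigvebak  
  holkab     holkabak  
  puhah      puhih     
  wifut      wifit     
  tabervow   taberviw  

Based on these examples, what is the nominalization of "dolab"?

holkab and puhah both have last vowel 'a' yet inflect differently (holkabak, puhih), so the last vowel is not what conditions the rule; the final letter is.
"dolab" ends in -b. The stems ending in -b (foneb → fonebak, hornoseb → hornosebak, sigveb → sigvebak) add -ak.
The other pattern: stems ending in -h, -t or -w change the last vowel to 'i'.
So dolab → dolabak.

dolabak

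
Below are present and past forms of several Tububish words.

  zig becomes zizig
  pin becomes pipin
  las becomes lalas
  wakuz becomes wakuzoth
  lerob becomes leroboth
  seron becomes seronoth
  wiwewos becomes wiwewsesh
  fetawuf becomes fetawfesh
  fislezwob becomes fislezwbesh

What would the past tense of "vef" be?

vevef

pin and seron both end in -n yet inflect differently (pipin, seronoth), so the final letter is not what conditions the rule; the number of vowels is.
"vef" has 1 vowel. The stems with 1 vowel (zig → zizig, pin → pipin, las → lalas) repeat the first consonant+vowel as a prefix.
So vef → vevef.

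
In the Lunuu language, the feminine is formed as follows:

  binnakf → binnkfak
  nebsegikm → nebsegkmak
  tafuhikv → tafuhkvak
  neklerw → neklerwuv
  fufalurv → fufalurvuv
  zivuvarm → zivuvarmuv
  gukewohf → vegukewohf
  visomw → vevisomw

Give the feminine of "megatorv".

tafuhikv and fufalurv both end in -v yet inflect differently (tafuhkvak, fufalurvuv), so the final letter is not what conditions the rule; the second-to-last letter is.
"megatorv" has second-to-last letter 'r'. The stems whose second-to-last letter is 'r' (neklerw → neklerwuv, fufalurv → fufalurvuv, zivuvarm → zivuvarmuv) add -uv.
The other patterns: stems whose second-to-last letter is 'k' delete the last vowel and add -ak; stems whose second-to-last letter is 'h' or 'm' add the prefix ve-.
So megatorv → megatorvuv.

megatorvuv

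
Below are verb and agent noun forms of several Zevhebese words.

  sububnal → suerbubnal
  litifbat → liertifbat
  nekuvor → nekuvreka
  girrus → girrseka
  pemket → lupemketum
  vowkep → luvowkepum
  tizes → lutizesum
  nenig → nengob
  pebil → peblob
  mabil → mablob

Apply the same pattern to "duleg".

litifbat and pemket both end in -t yet inflect differently (liertifbat, lupemketum), so the final letter is not what conditions the rule; the last vowel is.
"duleg" has last vowel 'e'. The stems whose last vowel is 'e' (pemket → lupemketum, vowkep → luvowkepum, tizes → lutizesum) add lu- … -um around the stem.
So duleg → ludulegum.

ludulegum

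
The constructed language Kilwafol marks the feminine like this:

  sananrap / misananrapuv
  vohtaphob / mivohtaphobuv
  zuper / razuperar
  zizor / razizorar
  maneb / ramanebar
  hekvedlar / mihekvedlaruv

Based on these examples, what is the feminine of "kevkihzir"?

zuper and hekvedlar both end in -r yet inflect differently (razuperar, mihekvedlaruv), so the final letter is not what conditions the rule; the number of vowels is.
"kevkihzir" has 3 vowels. The stems with 3 vowels (hekvedlar → mihekvedlaruv, sananrap → misananrapuv, vohtaphob → mivohtaphobuv) add mi- … -uv around the stem.
The other pattern: stems with 2 vowels add ra- … -ar around the stem.
So kevkihzir → mikevkihziruv.

mikevkihziruv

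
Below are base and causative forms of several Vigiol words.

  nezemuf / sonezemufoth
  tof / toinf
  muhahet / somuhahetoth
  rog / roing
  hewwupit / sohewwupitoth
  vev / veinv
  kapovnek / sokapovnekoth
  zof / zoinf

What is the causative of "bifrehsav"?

"bifrehsav" has 3 vowels. The stems with 3 vowels (hewwupit → sohewwupitoth, muhahet → somuhahetoth, kapovnek → sokapovnekoth) add so- … -oth around the stem.
So bifrehsav → sobifrehsavoth.

sobifrehsavoth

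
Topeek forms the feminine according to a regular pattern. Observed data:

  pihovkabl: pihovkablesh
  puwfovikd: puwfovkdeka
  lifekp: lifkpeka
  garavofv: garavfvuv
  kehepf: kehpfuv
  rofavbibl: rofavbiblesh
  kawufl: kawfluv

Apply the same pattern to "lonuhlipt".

lonuhlptuv

rofavbibl and kawufl both end in -l yet inflect differently (rofavbiblesh, kawfluv), so the final letter is not what conditions the rule; the second-to-last letter is.
"lonuhlipt" has second-to-last letter 'p'. The one such stem in the data (kehepf → kehpfuv) deletes the last vowel and adds -uv (as do garavofv, kawufl), so the same rule applies.
The other patterns: stems whose second-to-last letter is 'b' add -esh; stems whose second-to-last letter is 'k' delete the last vowel and add -eka.
So lonuhlipt → lonuhlptuv.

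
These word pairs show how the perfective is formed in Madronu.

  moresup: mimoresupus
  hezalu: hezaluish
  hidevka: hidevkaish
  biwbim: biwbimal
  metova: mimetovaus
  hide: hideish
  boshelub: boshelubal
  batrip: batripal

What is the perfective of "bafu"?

"bafu" begins with b-. The stems beginning with b- (biwbim → biwbimal, batrip → batripal, boshelub → boshelubal) add -al.
So bafu → bafual.

bafual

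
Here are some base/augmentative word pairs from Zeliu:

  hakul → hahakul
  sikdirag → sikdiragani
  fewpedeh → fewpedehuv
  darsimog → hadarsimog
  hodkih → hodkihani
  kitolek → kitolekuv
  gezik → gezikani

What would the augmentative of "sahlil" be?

sahlilani

"sahlil" has last vowel 'i'. The stems whose last vowel is 'i' (gezik → gezikani, hodkih → hodkihani) add -ani.
So sahlil → sahlilani.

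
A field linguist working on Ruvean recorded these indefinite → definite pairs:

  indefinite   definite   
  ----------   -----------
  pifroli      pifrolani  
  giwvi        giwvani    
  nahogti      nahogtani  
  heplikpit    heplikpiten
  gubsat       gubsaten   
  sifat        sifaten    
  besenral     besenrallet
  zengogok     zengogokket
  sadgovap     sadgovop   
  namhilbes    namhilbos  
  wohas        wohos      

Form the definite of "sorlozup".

"sorlozup" ends in -p. The one such stem in the data (sadgovap → sadgovop) changes the last vowel to 'o' (as do namhilbes, wohas), so the same rule applies.
So sorlozup → sorlozop.

sorlozop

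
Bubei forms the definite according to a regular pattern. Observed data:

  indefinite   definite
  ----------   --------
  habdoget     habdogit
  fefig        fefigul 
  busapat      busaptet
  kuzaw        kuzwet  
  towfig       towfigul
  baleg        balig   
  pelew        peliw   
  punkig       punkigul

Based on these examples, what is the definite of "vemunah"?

vemunhet

busapat and habdoget both end in -t yet inflect differently (busaptet, habdogit), so the final letter is not what conditions the rule; the last vowel is.
"vemunah" has last vowel 'a'. The stems whose last vowel is 'a' (busapat → busaptet, kuzaw → kuzwet) delete the last vowel and add -et.
So vemunah → vemunhet.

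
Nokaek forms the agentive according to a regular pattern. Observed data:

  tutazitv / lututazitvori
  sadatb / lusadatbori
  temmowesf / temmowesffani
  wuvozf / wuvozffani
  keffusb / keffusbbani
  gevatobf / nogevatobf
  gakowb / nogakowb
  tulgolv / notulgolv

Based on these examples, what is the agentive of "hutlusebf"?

"hutlusebf" has second-to-last letter 'b'. The one such stem in the data (gevatobf → nogevatobf) adds the prefix no-, so the same rule applies.
So hutlusebf → nohutlusebf.

nohutlusebf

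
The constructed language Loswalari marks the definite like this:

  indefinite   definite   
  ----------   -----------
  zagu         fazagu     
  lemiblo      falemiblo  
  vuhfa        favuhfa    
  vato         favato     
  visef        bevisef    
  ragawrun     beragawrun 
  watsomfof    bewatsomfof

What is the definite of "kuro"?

fakuro

zagu and ragawrun both have last vowel 'u' yet inflect differently (fazagu, beragawrun), so the last vowel is not what conditions the rule; whether the stem ends in a vowel or a consonant is.
"kuro" ends in a vowel. The stems ending in a vowel (zagu → fazagu, lemiblo → falemiblo, vuhfa → favuhfa) add the prefix fa-.
So kuro → fakuro.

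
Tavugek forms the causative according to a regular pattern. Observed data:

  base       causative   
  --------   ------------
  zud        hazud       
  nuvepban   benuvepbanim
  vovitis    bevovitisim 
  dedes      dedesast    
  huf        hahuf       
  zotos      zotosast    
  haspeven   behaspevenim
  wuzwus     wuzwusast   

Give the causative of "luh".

"luh" has 1 vowel. The stems with 1 vowel (zud → hazud, huf → hahuf) add the prefix ha-.
So luh → haluh.

haluh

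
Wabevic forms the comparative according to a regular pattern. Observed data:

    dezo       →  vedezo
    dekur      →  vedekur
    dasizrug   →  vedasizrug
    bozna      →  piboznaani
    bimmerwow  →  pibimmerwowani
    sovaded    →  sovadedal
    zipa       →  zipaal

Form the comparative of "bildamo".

pibildamoani

bozna and zipa both end in -a yet inflect differently (piboznaani, zipaal), so the final letter is not what conditions the rule; the first letter is.
"bildamo" begins with b-. The stems beginning with b- (bozna → piboznaani, bimmerwow → pibimmerwowani) add pi- … -ani around the stem.
The other patterns: stems beginning with d- add the prefix ve-; stems beginning with s- or z- add -al.
So bildamo → pibildamoani.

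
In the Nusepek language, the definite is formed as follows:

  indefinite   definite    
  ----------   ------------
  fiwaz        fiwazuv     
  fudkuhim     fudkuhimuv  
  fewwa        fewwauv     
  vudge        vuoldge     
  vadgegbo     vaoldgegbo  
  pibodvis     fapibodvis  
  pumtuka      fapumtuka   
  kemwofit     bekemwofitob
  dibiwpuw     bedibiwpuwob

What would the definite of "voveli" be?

voolveli

fewwa and pumtuka both end in -a yet inflect differently (fewwauv, fapumtuka), so the final letter is not what conditions the rule; the first letter is.
"voveli" begins with v-. The stems beginning with v- (vudge → vuoldge, vadgegbo → vaoldgegbo) insert -ol- after the first vowel.
The other patterns: stems beginning with f- add -uv; stems beginning with p- add the prefix fa-; stems beginning with d- or k- add be- … -ob around the stem.
So voveli → voolveli.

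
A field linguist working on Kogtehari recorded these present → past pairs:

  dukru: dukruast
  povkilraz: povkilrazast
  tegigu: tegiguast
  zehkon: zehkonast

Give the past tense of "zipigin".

Every pair shown (dukru → dukruast, povkilraz → povkilrazast, tegigu → tegiguast, …) follows the same rule: add -ast.
So zipigin → zipiginast.

zipiginast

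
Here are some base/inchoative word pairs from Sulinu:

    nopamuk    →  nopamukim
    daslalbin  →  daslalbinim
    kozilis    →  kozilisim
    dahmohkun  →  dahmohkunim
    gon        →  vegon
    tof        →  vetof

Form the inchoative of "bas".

"bas" has 1 vowel. The stems with 1 vowel (gon → vegon, tof → vetof) add the prefix ve-.
The other pattern: stems with 3 vowels add -im.
So bas → vebas.

vebas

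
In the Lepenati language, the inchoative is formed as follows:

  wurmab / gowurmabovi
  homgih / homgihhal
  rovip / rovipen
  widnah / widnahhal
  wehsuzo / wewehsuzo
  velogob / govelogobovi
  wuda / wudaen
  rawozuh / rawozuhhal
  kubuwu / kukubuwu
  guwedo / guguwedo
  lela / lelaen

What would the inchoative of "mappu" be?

mamappu

guwedo and velogob both have last vowel 'o' yet inflect differently (guguwedo, govelogobovi), so the last vowel is not what conditions the rule; the final letter is.
"mappu" ends in -u. The one such stem in the data (kubuwu → kukubuwu) repeats the first consonant+vowel as a prefix (as do guwedo, wehsuzo), so the same rule applies.
The other patterns: stems ending in -b add go- … -ovi around the stem; stems ending in -h double the final consonant and add -al; stems ending in -a or -p add -en.
So mappu → mamappu.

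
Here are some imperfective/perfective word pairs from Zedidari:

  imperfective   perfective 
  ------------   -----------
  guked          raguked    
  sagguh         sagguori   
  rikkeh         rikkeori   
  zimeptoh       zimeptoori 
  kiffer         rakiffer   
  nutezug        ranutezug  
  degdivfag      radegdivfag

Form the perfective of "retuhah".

retuhaori

"retuhah" ends in -h. The stems ending in -h (zimeptoh → zimeptoori, rikkeh → rikkeori, sagguh → sagguori) drop the final letter and add -ori.
The other pattern: stems ending in -d, -g or -r add the prefix ra-.
So retuhah → retuhaori.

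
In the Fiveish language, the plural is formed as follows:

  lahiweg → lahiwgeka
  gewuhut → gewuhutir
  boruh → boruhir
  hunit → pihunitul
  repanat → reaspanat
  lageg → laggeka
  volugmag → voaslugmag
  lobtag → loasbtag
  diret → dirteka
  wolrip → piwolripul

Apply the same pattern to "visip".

pivisipul

gewuhut and repanat both end in -t yet inflect differently (gewuhutir, reaspanat), so the final letter is not what conditions the rule; the last vowel is.
"visip" has last vowel 'i'. The stems whose last vowel is 'i' (wolrip → piwolripul, hunit → pihunitul) add pi- … -ul around the stem.
So visip → pivisipul.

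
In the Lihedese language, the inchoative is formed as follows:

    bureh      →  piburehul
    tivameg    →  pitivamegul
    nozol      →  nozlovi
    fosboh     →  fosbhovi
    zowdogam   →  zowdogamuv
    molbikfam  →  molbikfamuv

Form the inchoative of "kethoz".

kethzovi

"kethoz" has last vowel 'o'. The stems whose last vowel is 'o' (nozol → nozlovi, fosboh → fosbhovi) delete the last vowel and add -ovi.
The other patterns: stems whose last vowel is 'e' add pi- … -ul around the stem; stems whose last vowel is 'a' add -uv.
So kethoz → kethzovi.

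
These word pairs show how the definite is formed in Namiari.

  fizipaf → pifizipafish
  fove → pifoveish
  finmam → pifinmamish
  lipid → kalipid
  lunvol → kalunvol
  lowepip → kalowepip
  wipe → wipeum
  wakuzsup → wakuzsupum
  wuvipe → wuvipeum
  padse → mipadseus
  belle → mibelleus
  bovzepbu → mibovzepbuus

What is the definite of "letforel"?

fove and wipe both end in -e yet inflect differently (pifoveish, wipeum), so the final letter is not what conditions the rule; the first letter is.
"letforel" begins with l-. The stems beginning with l- (lipid → kalipid, lunvol → kalunvol, lowepip → kalowepip) add the prefix ka-.
The other patterns: stems beginning with f- add pi- … -ish around the stem; stems beginning with w- add -um; stems beginning with b- or p- add mi- … -us around the stem.
So letforel → kaletforel.

kaletforel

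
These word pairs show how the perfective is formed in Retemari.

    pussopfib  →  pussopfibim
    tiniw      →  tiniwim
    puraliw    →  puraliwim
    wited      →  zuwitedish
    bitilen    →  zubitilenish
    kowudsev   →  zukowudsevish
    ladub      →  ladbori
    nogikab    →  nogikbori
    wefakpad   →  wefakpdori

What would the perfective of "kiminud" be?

kimindori

pussopfib and ladub both end in -b yet inflect differently (pussopfibim, ladbori), so the final letter is not what conditions the rule; the last vowel is.
"kiminud" has last vowel 'u'. The one such stem in the data (ladub → ladbori) deletes the last vowel and adds -ori (as do nogikab, wefakpad), so the same rule applies.
The other patterns: stems whose last vowel is 'i' add -im; stems whose last vowel is 'e' add zu- … -ish around the stem.
So kiminud → kimindori.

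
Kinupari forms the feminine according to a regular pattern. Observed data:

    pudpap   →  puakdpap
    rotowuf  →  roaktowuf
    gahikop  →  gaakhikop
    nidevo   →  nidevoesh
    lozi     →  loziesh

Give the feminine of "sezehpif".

gahikop and nidevo both have last vowel 'o' yet inflect differently (gaakhikop, nidevoesh), so the last vowel is not what conditions the rule; whether the stem ends in a vowel or a consonant is.
"sezehpif" ends in a consonant. The stems ending in a consonant (pudpap → puakdpap, rotowuf → roaktowuf, gahikop → gaakhikop) insert -ak- after the first vowel.
So sezehpif → seakzehpif.

seakzehpif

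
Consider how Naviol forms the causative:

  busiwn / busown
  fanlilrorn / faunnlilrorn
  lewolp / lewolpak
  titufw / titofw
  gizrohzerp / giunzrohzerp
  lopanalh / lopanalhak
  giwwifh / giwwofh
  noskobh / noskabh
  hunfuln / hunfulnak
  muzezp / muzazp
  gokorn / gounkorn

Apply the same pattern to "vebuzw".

vebazw

"vebuzw" has second-to-last letter 'z'. The one such stem in the data (muzezp → muzazp) changes the last vowel to 'a' (as does noskobh), so the same rule applies.
The other patterns: stems whose second-to-last letter is 'l' add -ak; stems whose second-to-last letter is 'r' insert -un- after the first vowel; stems whose second-to-last letter is 'f' or 'w' change the last vowel to 'o'.
So vebuzw → vebazw.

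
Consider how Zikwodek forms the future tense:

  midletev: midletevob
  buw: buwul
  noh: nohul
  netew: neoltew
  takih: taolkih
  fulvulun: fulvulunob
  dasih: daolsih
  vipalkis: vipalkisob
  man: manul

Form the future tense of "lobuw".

loolbuw

"lobuw" has 2 vowels. The stems with 2 vowels (dasih → daolsih, netew → neoltew, takih → taolkih) insert -ol- after the first vowel.
So lobuw → loolbuw.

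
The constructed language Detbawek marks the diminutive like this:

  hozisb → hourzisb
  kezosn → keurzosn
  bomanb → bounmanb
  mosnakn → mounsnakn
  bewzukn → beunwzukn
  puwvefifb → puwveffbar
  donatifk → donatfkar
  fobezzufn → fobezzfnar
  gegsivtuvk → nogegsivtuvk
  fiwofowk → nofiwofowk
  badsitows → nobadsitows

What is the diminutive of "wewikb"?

"wewikb" has second-to-last letter 'k'. The stems whose second-to-last letter is 'k' (mosnakn → mounsnakn, bewzukn → beunwzukn) insert -un- after the first vowel.
The other patterns: stems whose second-to-last letter is 's' insert -ur- after the first vowel; stems whose second-to-last letter is 'f' delete the last vowel and add -ar; stems whose second-to-last letter is 'v' or 'w' add the prefix no-.
So wewikb → weunwikb.

weunwikb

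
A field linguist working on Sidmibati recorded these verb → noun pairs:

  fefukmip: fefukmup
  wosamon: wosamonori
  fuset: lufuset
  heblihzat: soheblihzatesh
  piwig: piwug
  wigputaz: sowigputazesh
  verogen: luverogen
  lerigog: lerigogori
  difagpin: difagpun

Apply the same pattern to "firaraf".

sofirarafesh

"firaraf" has last vowel 'a'. The stems whose last vowel is 'a' (heblihzat → soheblihzatesh, wigputaz → sowigputazesh) add so- … -esh around the stem.
The other patterns: stems whose last vowel is 'i' change the last vowel to 'u'; stems whose last vowel is 'e' add the prefix lu-; stems whose last vowel is 'o' add -ori.
So firaraf → sofirarafesh.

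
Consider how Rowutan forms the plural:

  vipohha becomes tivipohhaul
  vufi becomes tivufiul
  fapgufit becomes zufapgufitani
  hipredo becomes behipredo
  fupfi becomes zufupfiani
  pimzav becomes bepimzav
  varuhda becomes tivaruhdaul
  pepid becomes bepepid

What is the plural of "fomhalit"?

vufi and fupfi both end in -i yet inflect differently (tivufiul, zufupfiani), so the final letter is not what conditions the rule; the first letter is.
"fomhalit" begins with f-. The stems beginning with f- (fupfi → zufupfiani, fapgufit → zufapgufitani) add zu- … -ani around the stem.
So fomhalit → zufomhalitani.

zufomhalitani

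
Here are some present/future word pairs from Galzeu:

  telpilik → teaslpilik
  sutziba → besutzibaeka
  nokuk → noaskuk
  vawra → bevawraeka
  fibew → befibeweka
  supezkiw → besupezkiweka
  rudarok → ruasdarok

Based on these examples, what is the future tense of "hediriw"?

behediriweka

"hediriw" ends in -w. The stems ending in -w (supezkiw → besupezkiweka, fibew → befibeweka) add be- … -eka around the stem.
So hediriw → behediriweka.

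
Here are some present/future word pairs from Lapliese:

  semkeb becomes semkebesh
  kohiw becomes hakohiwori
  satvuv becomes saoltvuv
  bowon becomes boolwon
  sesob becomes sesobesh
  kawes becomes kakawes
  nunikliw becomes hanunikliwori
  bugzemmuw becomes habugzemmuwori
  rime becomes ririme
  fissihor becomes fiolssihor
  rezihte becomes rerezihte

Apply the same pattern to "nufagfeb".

nufagfebesh

"nufagfeb" ends in -b. The stems ending in -b (sesob → sesobesh, semkeb → semkebesh) add -esh.
The other patterns: stems ending in -w add ha- … -ori around the stem; stems ending in -e or -s repeat the first consonant+vowel as a prefix; stems ending in -n, -r or -v insert -ol- after the first vowel.
So nufagfeb → nufagfebesh.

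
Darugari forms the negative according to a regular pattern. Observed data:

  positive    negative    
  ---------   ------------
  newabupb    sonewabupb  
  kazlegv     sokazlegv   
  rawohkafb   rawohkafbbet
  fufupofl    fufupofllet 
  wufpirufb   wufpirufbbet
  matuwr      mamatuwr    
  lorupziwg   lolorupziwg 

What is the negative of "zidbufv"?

zidbufvvet

rawohkafb and newabupb both end in -b yet inflect differently (rawohkafbbet, sonewabupb), so the final letter is not what conditions the rule; the second-to-last letter is.
"zidbufv" has second-to-last letter 'f'. The stems whose second-to-last letter is 'f' (fufupofl → fufupofllet, rawohkafb → rawohkafbbet, wufpirufb → wufpirufbbet) double the final consonant and add -et.
The other patterns: stems whose second-to-last letter is 'w' repeat the first consonant+vowel as a prefix; stems whose second-to-last letter is 'g' or 'p' add the prefix so-.
So zidbufv → zidbufvvet.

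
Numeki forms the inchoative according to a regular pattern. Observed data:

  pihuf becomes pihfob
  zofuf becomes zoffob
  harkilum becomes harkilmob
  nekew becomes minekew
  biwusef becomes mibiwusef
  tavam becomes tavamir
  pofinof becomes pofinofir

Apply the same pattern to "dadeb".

"dadeb" has last vowel 'e'. The stems whose last vowel is 'e' (nekew → minekew, biwusef → mibiwusef) add the prefix mi-.
The other patterns: stems whose last vowel is 'u' delete the last vowel and add -ob; stems whose last vowel is 'a' or 'o' add -ir.
So dadeb → midadeb.

midadeb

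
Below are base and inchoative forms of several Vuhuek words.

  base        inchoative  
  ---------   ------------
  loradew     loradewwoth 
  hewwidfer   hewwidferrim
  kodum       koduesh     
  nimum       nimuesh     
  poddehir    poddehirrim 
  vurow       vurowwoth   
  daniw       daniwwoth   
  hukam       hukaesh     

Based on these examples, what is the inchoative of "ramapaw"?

ramapawwoth

poddehir and daniw both have last vowel 'i' yet inflect differently (poddehirrim, daniwwoth), so the last vowel is not what conditions the rule; the final letter is.
"ramapaw" ends in -w. The stems ending in -w (daniw → daniwwoth, loradew → loradewwoth, vurow → vurowwoth) double the final consonant and add -oth.
So ramapaw → ramapawwoth.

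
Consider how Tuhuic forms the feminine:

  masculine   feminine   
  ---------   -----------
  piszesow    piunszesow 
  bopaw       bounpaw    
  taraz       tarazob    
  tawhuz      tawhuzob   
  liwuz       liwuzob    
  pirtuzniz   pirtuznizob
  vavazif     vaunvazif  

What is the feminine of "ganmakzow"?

taraz and bopaw both have last vowel 'a' yet inflect differently (tarazob, bounpaw), so the last vowel is not what conditions the rule; the final letter is.
"ganmakzow" ends in -w. The stems ending in -w (piszesow → piunszesow, bopaw → bounpaw) insert -un- after the first vowel.
The other pattern: stems ending in -z add -ob.
So ganmakzow → gaunnmakzow.

gaunnmakzow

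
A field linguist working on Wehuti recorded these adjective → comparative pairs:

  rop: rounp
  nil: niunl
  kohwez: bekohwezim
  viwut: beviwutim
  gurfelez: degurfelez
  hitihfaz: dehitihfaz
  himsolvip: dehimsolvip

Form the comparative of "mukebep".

demukebep

kohwez and gurfelez both end in -z yet inflect differently (bekohwezim, degurfelez), so the final letter is not what conditions the rule; the number of vowels is.
"mukebep" has 3 vowels. The stems with 3 vowels (gurfelez → degurfelez, hitihfaz → dehitihfaz, himsolvip → dehimsolvip) add the prefix de-.
The other patterns: stems with 1 vowel insert -un- after the first vowel; stems with 2 vowels add be- … -im around the stem.
So mukebep → demukebep.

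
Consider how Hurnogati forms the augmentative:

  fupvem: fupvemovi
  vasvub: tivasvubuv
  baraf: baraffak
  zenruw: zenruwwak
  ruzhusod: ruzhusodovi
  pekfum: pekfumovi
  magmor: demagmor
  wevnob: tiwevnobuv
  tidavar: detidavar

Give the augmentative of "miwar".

"miwar" ends in -r. The stems ending in -r (magmor → demagmor, tidavar → detidavar) add the prefix de-.
The other patterns: stems ending in -f or -w double the final consonant and add -ak; stems ending in -b add ti- … -uv around the stem; stems ending in -d or -m add -ovi.
So miwar → demiwar.

demiwar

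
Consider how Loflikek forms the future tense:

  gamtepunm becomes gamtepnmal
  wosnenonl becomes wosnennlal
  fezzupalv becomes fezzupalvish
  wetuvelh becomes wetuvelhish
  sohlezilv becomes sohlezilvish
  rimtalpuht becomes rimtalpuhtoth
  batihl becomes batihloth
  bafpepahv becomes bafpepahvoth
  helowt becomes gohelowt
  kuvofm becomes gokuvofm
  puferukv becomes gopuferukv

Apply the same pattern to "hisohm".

wosnenonl and batihl both end in -l yet inflect differently (wosnennlal, batihloth), so the final letter is not what conditions the rule; the second-to-last letter is.
"hisohm" has second-to-last letter 'h'. The stems whose second-to-last letter is 'h' (rimtalpuht → rimtalpuhtoth, batihl → batihloth, bafpepahv → bafpepahvoth) add -oth.
So hisohm → hisohmoth.

hisohmoth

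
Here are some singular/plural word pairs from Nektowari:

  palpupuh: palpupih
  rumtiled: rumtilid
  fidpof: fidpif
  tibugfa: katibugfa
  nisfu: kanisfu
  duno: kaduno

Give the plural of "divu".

palpupuh and nisfu both have last vowel 'u' yet inflect differently (palpupih, kanisfu), so the last vowel is not what conditions the rule; whether the stem ends in a vowel or a consonant is.
"divu" ends in a vowel. The stems ending in a vowel (tibugfa → katibugfa, nisfu → kanisfu, duno → kaduno) add the prefix ka-.
So divu → kadivu.

kadivu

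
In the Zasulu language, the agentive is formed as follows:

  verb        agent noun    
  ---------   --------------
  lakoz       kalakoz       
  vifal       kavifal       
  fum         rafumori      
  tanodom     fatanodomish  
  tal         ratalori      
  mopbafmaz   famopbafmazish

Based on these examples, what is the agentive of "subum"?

kasubum

tal and vifal both end in -l yet inflect differently (ratalori, kavifal), so the final letter is not what conditions the rule; the number of vowels is.
"subum" has 2 vowels. The stems with 2 vowels (lakoz → kalakoz, vifal → kavifal) add the prefix ka-.
So subum → kasubum.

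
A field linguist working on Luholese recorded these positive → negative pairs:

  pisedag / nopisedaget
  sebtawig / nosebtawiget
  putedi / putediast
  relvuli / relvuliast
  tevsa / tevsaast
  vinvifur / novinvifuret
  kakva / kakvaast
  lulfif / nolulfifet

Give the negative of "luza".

tevsa and pisedag both have last vowel 'a' yet inflect differently (tevsaast, nopisedaget), so the last vowel is not what conditions the rule; whether the stem ends in a vowel or a consonant is.
"luza" ends in a vowel. The stems ending in a vowel (tevsa → tevsaast, putedi → putediast, kakva → kakvaast) add -ast.
The other pattern: stems ending in a consonant add no- … -et around the stem.
So luza → luzaast.

luzaast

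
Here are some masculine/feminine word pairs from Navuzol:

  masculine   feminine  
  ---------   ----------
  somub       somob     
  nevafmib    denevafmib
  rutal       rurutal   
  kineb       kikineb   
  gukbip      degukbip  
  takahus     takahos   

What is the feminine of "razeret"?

rarazeret

nevafmib and somub both end in -b yet inflect differently (denevafmib, somob), so the final letter is not what conditions the rule; the last vowel is.
"razeret" has last vowel 'e'. The one such stem in the data (kineb → kikineb) repeats the first consonant+vowel as a prefix (as does rutal), so the same rule applies.
The other patterns: stems whose last vowel is 'i' add the prefix de-; stems whose last vowel is 'u' change the last vowel to 'o'.
So razeret → rarazeret.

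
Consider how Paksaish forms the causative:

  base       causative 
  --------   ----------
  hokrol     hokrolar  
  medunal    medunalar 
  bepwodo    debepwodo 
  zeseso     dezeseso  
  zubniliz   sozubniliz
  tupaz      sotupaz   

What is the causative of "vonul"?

hokrol and bepwodo both have last vowel 'o' yet inflect differently (hokrolar, debepwodo), so the last vowel is not what conditions the rule; the final letter is.
"vonul" ends in -l. The stems ending in -l (hokrol → hokrolar, medunal → medunalar) add -ar.
The other patterns: stems ending in -o add the prefix de-; stems ending in -z add the prefix so-.
So vonul → vonular.

vonular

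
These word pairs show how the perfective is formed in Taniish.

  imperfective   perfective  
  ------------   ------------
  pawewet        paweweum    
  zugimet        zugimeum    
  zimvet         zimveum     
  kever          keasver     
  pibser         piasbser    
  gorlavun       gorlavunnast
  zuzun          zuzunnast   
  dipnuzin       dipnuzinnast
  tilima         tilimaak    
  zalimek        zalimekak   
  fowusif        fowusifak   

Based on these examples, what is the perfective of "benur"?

pawewet and kever both have last vowel 'e' yet inflect differently (paweweum, keasver), so the last vowel is not what conditions the rule; the final letter is.
"benur" ends in -r. The stems ending in -r (kever → keasver, pibser → piasbser) insert -as- after the first vowel.
The other patterns: stems ending in -t drop the final letter and add -um; stems ending in -n double the final consonant and add -ast; stems ending in -a, -f or -k add -ak.
So benur → beasnur.

beasnur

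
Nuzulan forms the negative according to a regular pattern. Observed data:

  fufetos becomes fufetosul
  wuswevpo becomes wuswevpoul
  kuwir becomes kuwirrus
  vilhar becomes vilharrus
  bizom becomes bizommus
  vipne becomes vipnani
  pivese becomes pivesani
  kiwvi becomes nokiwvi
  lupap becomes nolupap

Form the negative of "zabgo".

fufetos and bizom both have last vowel 'o' yet inflect differently (fufetosul, bizommus), so the last vowel is not what conditions the rule; the final letter is.
"zabgo" ends in -o. The one such stem in the data (wuswevpo → wuswevpoul) adds -ul, so the same rule applies.
So zabgo → zabgoul.

zabgoul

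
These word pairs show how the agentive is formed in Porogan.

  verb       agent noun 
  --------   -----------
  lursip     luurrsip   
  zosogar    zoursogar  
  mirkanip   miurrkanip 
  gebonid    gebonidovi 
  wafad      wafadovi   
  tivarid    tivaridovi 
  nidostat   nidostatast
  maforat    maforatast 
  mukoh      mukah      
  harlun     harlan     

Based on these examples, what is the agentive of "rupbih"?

"rupbih" ends in -h. The one such stem in the data (mukoh → mukah) changes the last vowel to 'a' (as does harlun), so the same rule applies.
So rupbih → rupbah.

rupbah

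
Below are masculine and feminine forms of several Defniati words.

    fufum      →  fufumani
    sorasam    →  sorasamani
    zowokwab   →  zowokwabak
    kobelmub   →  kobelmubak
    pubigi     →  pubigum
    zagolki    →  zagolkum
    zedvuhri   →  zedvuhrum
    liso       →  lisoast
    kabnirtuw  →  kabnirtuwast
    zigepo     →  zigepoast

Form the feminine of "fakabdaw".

sorasam and zowokwab both have last vowel 'a' yet inflect differently (sorasamani, zowokwabak), so the last vowel is not what conditions the rule; the final letter is.
"fakabdaw" ends in -w. The one such stem in the data (kabnirtuw → kabnirtuwast) adds -ast, so the same rule applies.
So fakabdaw → fakabdawast.

fakabdawast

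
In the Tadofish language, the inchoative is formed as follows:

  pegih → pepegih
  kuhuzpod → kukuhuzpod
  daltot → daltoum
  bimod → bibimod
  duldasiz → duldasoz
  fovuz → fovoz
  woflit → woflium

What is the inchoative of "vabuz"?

vaboz

duldasiz and woflit both have last vowel 'i' yet inflect differently (duldasoz, woflium), so the last vowel is not what conditions the rule; the final letter is.
"vabuz" ends in -z. The stems ending in -z (fovuz → fovoz, duldasiz → duldasoz) change the last vowel to 'o'.
So vabuz → vaboz.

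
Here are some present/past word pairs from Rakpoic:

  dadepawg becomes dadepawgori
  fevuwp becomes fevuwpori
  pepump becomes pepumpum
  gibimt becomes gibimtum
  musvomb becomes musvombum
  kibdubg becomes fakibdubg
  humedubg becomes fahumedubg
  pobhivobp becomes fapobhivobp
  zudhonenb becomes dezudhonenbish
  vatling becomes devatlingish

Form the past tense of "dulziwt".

"dulziwt" has second-to-last letter 'w'. The stems whose second-to-last letter is 'w' (dadepawg → dadepawgori, fevuwp → fevuwpori) add -ori.
The other patterns: stems whose second-to-last letter is 'm' add -um; stems whose second-to-last letter is 'b' add the prefix fa-; stems whose second-to-last letter is 'n' add de- … -ish around the stem.
So dulziwt → dulziwtori.

dulziwtori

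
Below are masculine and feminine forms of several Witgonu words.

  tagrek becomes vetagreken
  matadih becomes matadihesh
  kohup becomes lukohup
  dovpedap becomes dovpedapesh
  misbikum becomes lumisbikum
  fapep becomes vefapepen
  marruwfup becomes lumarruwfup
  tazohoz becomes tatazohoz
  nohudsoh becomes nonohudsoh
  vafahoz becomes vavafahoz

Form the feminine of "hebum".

luhebum

fapep and kohup both end in -p yet inflect differently (vefapepen, lukohup), so the final letter is not what conditions the rule; the last vowel is.
"hebum" has last vowel 'u'. The stems whose last vowel is 'u' (kohup → lukohup, marruwfup → lumarruwfup, misbikum → lumisbikum) add the prefix lu-.
So hebum → luhebum.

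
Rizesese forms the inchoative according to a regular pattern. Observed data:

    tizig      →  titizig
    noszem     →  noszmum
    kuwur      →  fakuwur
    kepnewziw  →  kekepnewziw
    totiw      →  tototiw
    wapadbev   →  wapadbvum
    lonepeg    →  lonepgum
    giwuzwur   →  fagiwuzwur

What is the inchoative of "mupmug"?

famupmug

tizig and lonepeg both end in -g yet inflect differently (titizig, lonepgum), so the final letter is not what conditions the rule; the last vowel is.
"mupmug" has last vowel 'u'. The stems whose last vowel is 'u' (kuwur → fakuwur, giwuzwur → fagiwuzwur) add the prefix fa-.
The other patterns: stems whose last vowel is 'i' repeat the first consonant+vowel as a prefix; stems whose last vowel is 'e' delete the last vowel and add -um.
So mupmug → famupmug.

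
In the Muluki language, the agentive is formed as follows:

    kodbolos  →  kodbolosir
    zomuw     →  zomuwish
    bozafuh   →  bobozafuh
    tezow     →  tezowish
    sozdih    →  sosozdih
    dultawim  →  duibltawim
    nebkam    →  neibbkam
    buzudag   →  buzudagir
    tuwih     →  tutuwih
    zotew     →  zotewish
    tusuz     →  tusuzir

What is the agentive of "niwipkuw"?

bozafuh and zomuw both have last vowel 'u' yet inflect differently (bobozafuh, zomuwish), so the last vowel is not what conditions the rule; the final letter is.
"niwipkuw" ends in -w. The stems ending in -w (zotew → zotewish, tezow → tezowish, zomuw → zomuwish) add -ish.
So niwipkuw → niwipkuwish.

niwipkuwish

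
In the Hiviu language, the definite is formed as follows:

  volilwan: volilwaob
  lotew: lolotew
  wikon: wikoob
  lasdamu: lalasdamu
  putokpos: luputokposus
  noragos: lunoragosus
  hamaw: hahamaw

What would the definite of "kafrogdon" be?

putokpos and wikon both have last vowel 'o' yet inflect differently (luputokposus, wikoob), so the last vowel is not what conditions the rule; the final letter is.
"kafrogdon" ends in -n. The stems ending in -n (wikon → wikoob, volilwan → volilwaob) drop the final letter and add -ob.
So kafrogdon → kafrogdoob.

kafrogdoob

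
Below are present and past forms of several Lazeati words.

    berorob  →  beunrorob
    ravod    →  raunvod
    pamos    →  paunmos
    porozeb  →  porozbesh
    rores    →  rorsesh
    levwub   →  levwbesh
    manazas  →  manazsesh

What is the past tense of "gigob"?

berorob and porozeb both end in -b yet inflect differently (beunrorob, porozbesh), so the final letter is not what conditions the rule; the last vowel is.
"gigob" has last vowel 'o'. The stems whose last vowel is 'o' (berorob → beunrorob, ravod → raunvod, pamos → paunmos) insert -un- after the first vowel.
The other pattern: stems whose last vowel is 'a', 'e' or 'u' delete the last vowel and add -esh.
So gigob → giungob.

giungob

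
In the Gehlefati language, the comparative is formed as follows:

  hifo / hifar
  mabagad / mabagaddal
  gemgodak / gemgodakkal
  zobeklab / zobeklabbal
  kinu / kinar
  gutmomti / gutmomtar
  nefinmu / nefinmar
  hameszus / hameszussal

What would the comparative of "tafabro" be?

tafabrar

"tafabro" ends in a vowel. The stems ending in a vowel (gutmomti → gutmomtar, nefinmu → nefinmar, hifo → hifar) drop the final letter and add -ar.
So tafabro → tafabrar.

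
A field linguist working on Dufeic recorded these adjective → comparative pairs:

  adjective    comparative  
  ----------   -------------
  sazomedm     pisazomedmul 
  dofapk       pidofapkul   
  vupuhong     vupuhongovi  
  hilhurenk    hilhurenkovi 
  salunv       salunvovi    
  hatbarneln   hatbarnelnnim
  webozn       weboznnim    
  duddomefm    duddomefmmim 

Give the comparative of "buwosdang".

dofapk and hilhurenk both end in -k yet inflect differently (pidofapkul, hilhurenkovi), so the final letter is not what conditions the rule; the second-to-last letter is.
"buwosdang" has second-to-last letter 'n'. The stems whose second-to-last letter is 'n' (vupuhong → vupuhongovi, hilhurenk → hilhurenkovi, salunv → salunvovi) add -ovi.
The other patterns: stems whose second-to-last letter is 'd' or 'p' add pi- … -ul around the stem; stems whose second-to-last letter is 'f', 'l' or 'z' double the final consonant and add -im.
So buwosdang → buwosdangovi.

buwosdangovi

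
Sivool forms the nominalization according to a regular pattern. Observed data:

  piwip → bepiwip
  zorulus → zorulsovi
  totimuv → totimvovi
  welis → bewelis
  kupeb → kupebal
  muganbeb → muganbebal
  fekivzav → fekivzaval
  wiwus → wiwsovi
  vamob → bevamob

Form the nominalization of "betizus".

betizsovi

"betizus" has last vowel 'u'. The stems whose last vowel is 'u' (zorulus → zorulsovi, wiwus → wiwsovi, totimuv → totimvovi) delete the last vowel and add -ovi.
The other patterns: stems whose last vowel is 'i' or 'o' add the prefix be-; stems whose last vowel is 'a' or 'e' add -al.
So betizus → betizsovi.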